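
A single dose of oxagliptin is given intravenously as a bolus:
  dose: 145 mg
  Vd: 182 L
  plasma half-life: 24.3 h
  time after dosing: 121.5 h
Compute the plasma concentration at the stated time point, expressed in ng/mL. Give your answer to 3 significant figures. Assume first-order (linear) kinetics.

24.9 ng/mL

C₀ = Dose / Vd = 145.0 / 182 = 0.7967 mg/L
k = ln2 / t½ = 0.693147 / 24.3 = 0.02852 h⁻¹
t / t½ = 121.5 / 24.3 = 5 half-lives
C = C₀ × (1/2)^5 = 0.7967 × 0.03125 = 0.02490 mg/L
Convert: 0.02490 mg/L × 1000 = 24.90 ng/mL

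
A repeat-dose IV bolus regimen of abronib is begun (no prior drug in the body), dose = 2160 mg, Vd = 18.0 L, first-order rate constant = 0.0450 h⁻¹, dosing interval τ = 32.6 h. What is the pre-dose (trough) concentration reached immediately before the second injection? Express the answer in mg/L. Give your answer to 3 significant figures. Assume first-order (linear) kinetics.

C₀ per dose = Dose / Vd = 2160 / 18.0 = 120.0 mg/L
Fraction remaining after one interval: r = e^(−kτ) = e^(−0.04500 × 32.6) = 0.2306
Before dose 2, 1 dose has been given (aged 1τ).
C_trough = C₀ × r = 120.0 × 0.2306 = 27.67 mg/L

27.7 mg/L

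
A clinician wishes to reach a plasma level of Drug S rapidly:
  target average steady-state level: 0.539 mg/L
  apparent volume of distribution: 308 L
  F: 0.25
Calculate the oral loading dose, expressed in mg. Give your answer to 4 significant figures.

664.0 mg

LD = Css × Vd / F = 0.539 × 308 / 0.25 = 664.0 mg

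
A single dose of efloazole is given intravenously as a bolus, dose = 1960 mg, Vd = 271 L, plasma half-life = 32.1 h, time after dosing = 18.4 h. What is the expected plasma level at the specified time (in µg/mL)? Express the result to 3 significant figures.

C₀ = Dose / Vd = 1960 / 271 = 7.232 mg/L
k = ln2 / t½ = 0.693147 / 32.1 = 0.02159 h⁻¹
C = C₀ · e^(−k·t) = 7.232 × e^(−0.02159 × 18.4)
  = 7.232 × 0.6722 = 4.861 mg/L
(4.861 mg/L = 4.861 µg/mL)

4.86 µg/mL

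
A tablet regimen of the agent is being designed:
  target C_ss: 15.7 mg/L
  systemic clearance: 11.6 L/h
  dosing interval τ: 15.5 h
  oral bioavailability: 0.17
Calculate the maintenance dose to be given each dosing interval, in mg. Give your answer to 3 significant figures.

At steady state, F × (Dose/τ) = Css × CL.
Dose = Css × CL × τ / F = 15.7 × 11.60 × 15.5 / 0.17 = 16610 mg

16600 mg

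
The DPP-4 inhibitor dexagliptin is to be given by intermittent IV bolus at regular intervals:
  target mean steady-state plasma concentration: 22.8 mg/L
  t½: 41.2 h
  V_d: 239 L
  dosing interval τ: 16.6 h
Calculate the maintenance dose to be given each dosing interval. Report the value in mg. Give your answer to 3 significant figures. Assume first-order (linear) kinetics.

1520 mg

k = ln2 / t½ = 0.693147 / 41.2 = 0.01682 h⁻¹
CL = k × Vd = 0.01682 × 239 = 4.020 L/h
At steady state, Dose/τ = Css × CL.
Dose = Css × CL × τ = 22.8 × 4.020 × 16.6 = 1521 mg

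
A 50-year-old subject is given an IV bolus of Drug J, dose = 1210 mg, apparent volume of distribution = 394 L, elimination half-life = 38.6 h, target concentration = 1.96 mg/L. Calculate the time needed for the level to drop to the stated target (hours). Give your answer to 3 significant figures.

C₀ = Dose / Vd = 1210 / 394 = 3.071 mg/L
k = ln2 / t½ = 0.693147 / 38.6 = 0.01796 h⁻¹
t = ln(C₀ / C) / k = ln(3.071 / 1.96) / 0.01796
  = ln(1.567) / 0.01796 = 0.4492 / 0.01796 = 25.01 h

25.0 h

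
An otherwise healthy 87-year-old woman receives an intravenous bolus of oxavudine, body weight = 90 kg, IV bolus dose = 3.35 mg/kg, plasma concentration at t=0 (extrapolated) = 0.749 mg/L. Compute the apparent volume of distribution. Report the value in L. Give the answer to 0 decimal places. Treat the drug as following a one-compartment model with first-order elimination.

403 L

Dose = 3.35 × 90 = 301.5 mg
Vd = Dose / C₀ = 301.5 / 0.749 = 402.5 L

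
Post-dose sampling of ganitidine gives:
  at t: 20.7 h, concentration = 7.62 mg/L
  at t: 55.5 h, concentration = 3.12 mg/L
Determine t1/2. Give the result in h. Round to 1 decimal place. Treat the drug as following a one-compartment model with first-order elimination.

27.0 h

k = ln(C₁/C₂) / (t₂ − t₁) = ln(7.62/3.12) / (55.5 − 20.7)
  = 0.8929 / 34.80 = 0.02566 h⁻¹
t½ = ln2 / k = 0.693147 / 0.02566 = 27.01 h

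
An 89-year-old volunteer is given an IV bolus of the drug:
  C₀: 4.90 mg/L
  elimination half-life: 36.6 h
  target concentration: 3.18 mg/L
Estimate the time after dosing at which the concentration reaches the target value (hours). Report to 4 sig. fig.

22.83 h

k = ln2 / t½ = 0.693147 / 36.6 = 0.01894 h⁻¹
t = ln(C₀ / C) / k = ln(4.900 / 3.18) / 0.01894
  = ln(1.541) / 0.01894 = 0.4324 / 0.01894 = 22.83 h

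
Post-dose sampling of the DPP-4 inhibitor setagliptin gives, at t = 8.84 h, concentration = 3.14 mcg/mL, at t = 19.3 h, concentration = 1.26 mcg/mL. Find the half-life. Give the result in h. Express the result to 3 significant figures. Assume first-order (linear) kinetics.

7.94 h

k = ln(C₁/C₂) / (t₂ − t₁) = ln(3.14/1.26) / (19.3 − 8.84)
  = 0.9131 / 10.46 = 0.08729 h⁻¹
t½ = ln2 / k = 0.693147 / 0.08729 = 7.941 h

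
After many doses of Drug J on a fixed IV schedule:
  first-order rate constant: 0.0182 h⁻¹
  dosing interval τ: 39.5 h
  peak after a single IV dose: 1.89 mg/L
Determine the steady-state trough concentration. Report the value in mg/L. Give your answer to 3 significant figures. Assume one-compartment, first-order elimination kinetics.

e^(−kτ) = e^(−0.01820 × 39.5) = 0.4873
Accumulation ratio R = 1 / (1 − e^(−kτ)) = 1 / (1 − 0.4873) = 1.950
Steady-state trough = C₀ × R × e^(−kτ) = 1.89 × 1.950 × 0.4873 = 1.796 mg/L

1.80 mg/L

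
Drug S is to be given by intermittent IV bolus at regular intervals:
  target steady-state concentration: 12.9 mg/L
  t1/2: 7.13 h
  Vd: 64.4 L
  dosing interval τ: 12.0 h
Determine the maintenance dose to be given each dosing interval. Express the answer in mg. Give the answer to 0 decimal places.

969 mg

k = ln2 / t½ = 0.693147 / 7.13 = 0.09722 h⁻¹
CL = k × Vd = 0.09722 × 64.4 = 6.261 L/h
At steady state, Dose/τ = Css × CL.
Dose = Css × CL × τ = 12.9 × 6.261 × 12.0 = 969.2 mg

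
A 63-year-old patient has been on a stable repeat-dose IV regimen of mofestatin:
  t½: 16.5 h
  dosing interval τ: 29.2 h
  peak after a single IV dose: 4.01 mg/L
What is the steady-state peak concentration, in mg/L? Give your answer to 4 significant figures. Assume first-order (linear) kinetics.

k = ln2 / t½ = 0.693147 / 16.5 = 0.04201 h⁻¹
e^(−kτ) = e^(−0.04201 × 29.2) = 0.2933
Accumulation ratio R = 1 / (1 − e^(−kτ)) = 1 / (1 − 0.2933) = 1.415
Steady-state peak = C₀ × R = 4.01 × 1.415 = 5.674 mg/L

5.674 mg/L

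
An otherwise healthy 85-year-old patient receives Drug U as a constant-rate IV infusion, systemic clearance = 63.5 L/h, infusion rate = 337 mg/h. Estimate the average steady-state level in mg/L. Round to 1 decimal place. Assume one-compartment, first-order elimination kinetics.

5.3 mg/L

At steady state Css = R₀ / CL = 337 / 63.50 = 5.307 mg/L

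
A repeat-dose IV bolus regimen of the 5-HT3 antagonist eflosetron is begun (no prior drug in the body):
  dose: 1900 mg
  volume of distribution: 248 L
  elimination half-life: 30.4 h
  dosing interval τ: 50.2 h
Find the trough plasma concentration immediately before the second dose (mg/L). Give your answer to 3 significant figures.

C₀ per dose = Dose / Vd = 1900 / 248 = 7.661 mg/L
k = ln2 / t½ = 0.693147 / 30.4 = 0.02280 h⁻¹
Fraction remaining after one interval: r = e^(−kτ) = e^(−0.02280 × 50.2) = 0.3184
Before dose 2, 1 dose has been given (aged 1τ).
C_trough = C₀ × r = 7.661 × 0.3184 = 2.439 mg/L

2.44 mg/L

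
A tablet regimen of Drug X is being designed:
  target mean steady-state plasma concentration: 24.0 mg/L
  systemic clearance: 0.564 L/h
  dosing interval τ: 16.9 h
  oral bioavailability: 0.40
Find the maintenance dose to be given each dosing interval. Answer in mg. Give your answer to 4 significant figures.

At steady state, F × (Dose/τ) = Css × CL.
Dose = Css × CL × τ / F = 24.0 × 0.5640 × 16.9 / 0.40 = 571.9 mg

571.9 mg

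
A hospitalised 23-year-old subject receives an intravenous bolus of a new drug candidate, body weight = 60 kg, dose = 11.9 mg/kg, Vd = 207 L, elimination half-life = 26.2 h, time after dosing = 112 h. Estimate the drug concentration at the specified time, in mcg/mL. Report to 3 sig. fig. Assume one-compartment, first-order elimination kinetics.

0.178 mcg/mL

Total dose = 11.9 × 60 = 714.0 mg
C₀ = Dose / Vd = 714.0 / 207 = 3.449 mg/L
k = ln2 / t½ = 0.693147 / 26.2 = 0.02646 h⁻¹
C = C₀ · e^(−k·t) = 3.449 × e^(−0.02646 × 112)
  = 3.449 × 0.05164 = 0.1781 mg/L
(0.1781 mg/L = 0.1781 mcg/mL)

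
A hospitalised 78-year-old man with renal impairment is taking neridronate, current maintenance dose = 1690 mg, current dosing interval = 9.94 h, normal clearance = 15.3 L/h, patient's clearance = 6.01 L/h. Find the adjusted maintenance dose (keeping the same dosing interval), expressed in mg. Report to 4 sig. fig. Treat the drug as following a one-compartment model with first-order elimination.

To keep the same average steady-state level, dosing rate must scale with clearance.
CL ratio = 6.01 / 15.3 = 0.3928
New dose (same interval) = 1690 × 0.3928 = 663.8 mg

663.8 mg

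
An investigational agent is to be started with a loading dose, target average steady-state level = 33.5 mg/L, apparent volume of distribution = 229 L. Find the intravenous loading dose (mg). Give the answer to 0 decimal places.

LD = Css × Vd = 33.5 × 229 = 7672 mg

7672 mg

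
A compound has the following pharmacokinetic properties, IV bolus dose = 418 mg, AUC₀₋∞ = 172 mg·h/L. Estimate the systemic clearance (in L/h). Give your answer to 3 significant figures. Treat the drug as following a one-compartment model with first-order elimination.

CL = Dose / AUC = 418 / 172 = 2.430 L/h

2.43 L/h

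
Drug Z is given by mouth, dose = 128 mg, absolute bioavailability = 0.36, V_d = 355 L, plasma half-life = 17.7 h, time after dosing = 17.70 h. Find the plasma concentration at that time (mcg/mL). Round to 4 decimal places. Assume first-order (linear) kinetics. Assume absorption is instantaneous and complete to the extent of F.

Amount reaching circulation = F × Dose = 0.36 × 128.0 = 46.08 mg
C₀ = F·Dose / Vd = 46.08 / 355 = 0.1298 mg/L
k = ln2 / t½ = 0.693147 / 17.7 = 0.03916 h⁻¹
t / t½ = 17.70 / 17.7 = 1 half-lives
C = C₀ × (1/2)^1 = 0.1298 × 0.5000 = 0.06490 mg/L
(0.06490 mg/L = 0.06490 mcg/mL)

0.0649 mcg/mL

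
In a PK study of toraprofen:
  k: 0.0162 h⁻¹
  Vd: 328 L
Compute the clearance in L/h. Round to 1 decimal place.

5.3 L/h

CL = k × Vd = 0.0162 × 328 = 5.314 L/h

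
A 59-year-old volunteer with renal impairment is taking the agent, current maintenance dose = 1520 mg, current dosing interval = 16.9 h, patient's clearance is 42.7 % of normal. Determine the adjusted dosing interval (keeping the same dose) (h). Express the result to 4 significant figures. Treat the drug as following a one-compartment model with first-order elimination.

39.58 h

To keep the same average steady-state level, dosing rate must scale with clearance.
CL ratio = 42.7 / 100 = 0.4270
New interval (same dose) = 16.9 / 0.4270 = 39.58 h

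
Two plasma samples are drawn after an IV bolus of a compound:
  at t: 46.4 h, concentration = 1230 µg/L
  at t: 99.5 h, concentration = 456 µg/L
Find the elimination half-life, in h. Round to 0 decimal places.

k = ln(C₁/C₂) / (t₂ − t₁) = ln(1230/456) / (99.5 − 46.4)
  = 0.9923 / 53.10 = 0.01869 h⁻¹
t½ = ln2 / k = 0.693147 / 0.01869 = 37.09 h

37 h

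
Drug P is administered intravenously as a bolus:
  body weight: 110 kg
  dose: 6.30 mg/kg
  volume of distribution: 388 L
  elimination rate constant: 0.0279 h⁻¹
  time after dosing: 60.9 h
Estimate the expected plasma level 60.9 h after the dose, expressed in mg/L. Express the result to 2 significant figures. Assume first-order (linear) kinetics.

0.33 mg/L

Total dose = 6.30 × 110 = 693.0 mg
C₀ = Dose / Vd = 693.0 / 388 = 1.786 mg/L
C = C₀ · e^(−k·t) = 1.786 × e^(−0.02790 × 60.9)
  = 1.786 × 0.1828 = 0.3265 mg/L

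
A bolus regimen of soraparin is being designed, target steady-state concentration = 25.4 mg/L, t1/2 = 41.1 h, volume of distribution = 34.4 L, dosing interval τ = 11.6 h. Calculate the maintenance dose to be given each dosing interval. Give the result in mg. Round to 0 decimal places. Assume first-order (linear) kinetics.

171 mg

k = ln2 / t½ = 0.693147 / 41.1 = 0.01686 h⁻¹
CL = k × Vd = 0.01686 × 34.4 = 0.5800 L/h
At steady state, Dose/τ = Css × CL.
Dose = Css × CL × τ = 25.4 × 0.5800 × 11.6 = 170.9 mg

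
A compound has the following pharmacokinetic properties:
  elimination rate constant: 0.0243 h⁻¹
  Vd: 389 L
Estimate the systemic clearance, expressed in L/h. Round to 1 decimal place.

CL = k × Vd = 0.0243 × 389 = 9.453 L/h

9.5 L/h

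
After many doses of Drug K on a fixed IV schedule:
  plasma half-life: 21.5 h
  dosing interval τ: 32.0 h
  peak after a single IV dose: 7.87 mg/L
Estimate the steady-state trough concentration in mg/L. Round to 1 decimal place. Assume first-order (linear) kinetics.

k = ln2 / t½ = 0.693147 / 21.5 = 0.03224 h⁻¹
e^(−kτ) = e^(−0.03224 × 32.0) = 0.3564
Accumulation ratio R = 1 / (1 − e^(−kτ)) = 1 / (1 − 0.3564) = 1.554
Steady-state trough = C₀ × R × e^(−kτ) = 7.87 × 1.554 × 0.3564 = 4.359 mg/L

4.4 mg/L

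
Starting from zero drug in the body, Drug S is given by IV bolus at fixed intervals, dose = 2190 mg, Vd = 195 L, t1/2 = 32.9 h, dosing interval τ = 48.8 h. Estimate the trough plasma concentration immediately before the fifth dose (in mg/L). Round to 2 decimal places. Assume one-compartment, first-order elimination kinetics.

C₀ per dose = Dose / Vd = 2190 / 195 = 11.23 mg/L
k = ln2 / t½ = 0.693147 / 32.9 = 0.02107 h⁻¹
Fraction remaining after one interval: r = e^(−kτ) = e^(−0.02107 × 48.8) = 0.3576
Before dose 5, 4 doses have been given (aged 1τ, 2τ, 3τ, 4τ).
C_trough = C₀ × (r + r² + … + r^4) = C₀ × r(1−r^4)/(1−r)
        = 11.23 × 0.3576 × (1 − 0.01635) / (1 − 0.3576) = 6.149 mg/L

6.15 mg/L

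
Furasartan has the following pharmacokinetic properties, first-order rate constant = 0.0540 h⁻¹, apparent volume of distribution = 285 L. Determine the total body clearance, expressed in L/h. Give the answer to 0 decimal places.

CL = k × Vd = 0.0540 × 285 = 15.39 L/h

15 L/h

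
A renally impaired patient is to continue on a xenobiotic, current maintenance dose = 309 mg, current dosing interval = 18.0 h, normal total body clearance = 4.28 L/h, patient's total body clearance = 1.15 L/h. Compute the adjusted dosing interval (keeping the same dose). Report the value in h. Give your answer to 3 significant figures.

67.0 h

To keep the same average steady-state level, dosing rate must scale with clearance.
CL ratio = 1.15 / 4.28 = 0.2687
New interval (same dose) = 18.0 / 0.2687 = 66.99 h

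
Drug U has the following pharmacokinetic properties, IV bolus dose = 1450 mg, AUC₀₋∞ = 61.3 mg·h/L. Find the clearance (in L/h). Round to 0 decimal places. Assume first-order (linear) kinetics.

CL = Dose / AUC = 1450 / 61.3 = 23.65 L/h

24 L/h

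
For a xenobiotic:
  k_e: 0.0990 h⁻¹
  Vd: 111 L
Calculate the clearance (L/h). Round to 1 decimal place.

CL = k × Vd = 0.0990 × 111 = 10.99 L/h

11.0 L/h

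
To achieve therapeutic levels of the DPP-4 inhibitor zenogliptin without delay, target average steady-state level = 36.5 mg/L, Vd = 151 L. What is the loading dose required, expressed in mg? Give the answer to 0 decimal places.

LD = Css × Vd = 36.5 × 151 = 5512 mg

5512 mg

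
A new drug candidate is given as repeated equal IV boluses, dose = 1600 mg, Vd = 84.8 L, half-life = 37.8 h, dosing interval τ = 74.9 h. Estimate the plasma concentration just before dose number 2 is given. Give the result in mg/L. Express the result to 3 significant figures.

4.78 mg/L

C₀ per dose = Dose / Vd = 1600 / 84.8 = 18.87 mg/L
k = ln2 / t½ = 0.693147 / 37.8 = 0.01834 h⁻¹
Fraction remaining after one interval: r = e^(−kτ) = e^(−0.01834 × 74.9) = 0.2532
Before dose 2, 1 dose has been given (aged 1τ).
C_trough = C₀ × r = 18.87 × 0.2532 = 4.778 mg/L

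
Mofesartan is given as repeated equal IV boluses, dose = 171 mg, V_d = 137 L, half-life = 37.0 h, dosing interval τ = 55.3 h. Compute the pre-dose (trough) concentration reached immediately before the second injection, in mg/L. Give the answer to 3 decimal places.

0.443 mg/L

C₀ per dose = Dose / Vd = 171 / 137 = 1.248 mg/L
k = ln2 / t½ = 0.693147 / 37.0 = 0.01873 h⁻¹
Fraction remaining after one interval: r = e^(−kτ) = e^(−0.01873 × 55.3) = 0.3550
Before dose 2, 1 dose has been given (aged 1τ).
C_trough = C₀ × r = 1.248 × 0.3550 = 0.4430 mg/L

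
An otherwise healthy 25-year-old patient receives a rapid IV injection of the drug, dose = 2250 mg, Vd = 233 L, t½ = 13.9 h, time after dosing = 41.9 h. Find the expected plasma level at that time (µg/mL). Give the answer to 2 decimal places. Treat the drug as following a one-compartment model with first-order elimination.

C₀ = Dose / Vd = 2250 / 233 = 9.657 mg/L
k = ln2 / t½ = 0.693147 / 13.9 = 0.04987 h⁻¹
C = C₀ · e^(−k·t) = 9.657 × e^(−0.04987 × 41.9)
  = 9.657 × 0.1237 = 1.195 mg/L
(1.195 mg/L = 1.195 µg/mL)

1.20 µg/mL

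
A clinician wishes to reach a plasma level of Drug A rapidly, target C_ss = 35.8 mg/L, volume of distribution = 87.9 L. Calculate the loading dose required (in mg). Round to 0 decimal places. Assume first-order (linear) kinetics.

3147 mg

LD = Css × Vd = 35.8 × 87.9 = 3147 mg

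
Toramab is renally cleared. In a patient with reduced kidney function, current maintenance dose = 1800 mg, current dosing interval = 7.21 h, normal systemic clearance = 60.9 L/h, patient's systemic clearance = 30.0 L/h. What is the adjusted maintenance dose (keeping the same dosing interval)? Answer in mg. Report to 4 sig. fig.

886.7 mg

To keep the same average steady-state level, dosing rate must scale with clearance.
CL ratio = 30.0 / 60.9 = 0.4926
New dose (same interval) = 1800 × 0.4926 = 886.7 mg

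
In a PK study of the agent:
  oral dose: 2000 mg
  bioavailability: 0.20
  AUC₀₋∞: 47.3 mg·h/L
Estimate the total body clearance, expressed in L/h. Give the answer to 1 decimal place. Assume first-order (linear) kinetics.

8.5 L/h

CL = F·Dose / AUC = 0.20 × 2000 / 47.3 = 8.457 L/h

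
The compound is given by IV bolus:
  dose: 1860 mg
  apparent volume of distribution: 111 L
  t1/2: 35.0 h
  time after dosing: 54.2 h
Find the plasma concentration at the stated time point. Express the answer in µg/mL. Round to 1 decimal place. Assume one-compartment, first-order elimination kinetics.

C₀ = Dose / Vd = 1860 / 111 = 16.76 mg/L
k = ln2 / t½ = 0.693147 / 35.0 = 0.01980 h⁻¹
C = C₀ · e^(−k·t) = 16.76 × e^(−0.01980 × 54.2)
  = 16.76 × 0.3419 = 5.730 mg/L
(5.730 mg/L = 5.730 µg/mL)

5.7 µg/mL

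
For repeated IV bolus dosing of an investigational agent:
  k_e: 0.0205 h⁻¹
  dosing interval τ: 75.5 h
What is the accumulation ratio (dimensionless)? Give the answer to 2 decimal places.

e^(−kτ) = e^(−0.02050 × 75.5) = 0.2127
Accumulation ratio R = 1 / (1 − e^(−kτ)) = 1 / (1 − 0.2127) = 1.270

1.27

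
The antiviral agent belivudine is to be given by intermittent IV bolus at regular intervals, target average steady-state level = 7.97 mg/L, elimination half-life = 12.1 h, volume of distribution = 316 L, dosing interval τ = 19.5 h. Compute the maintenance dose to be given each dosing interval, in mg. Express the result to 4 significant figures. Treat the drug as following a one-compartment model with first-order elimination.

2813 mg

k = ln2 / t½ = 0.693147 / 12.1 = 0.05728 h⁻¹
CL = k × Vd = 0.05728 × 316 = 18.10 L/h
At steady state, Dose/τ = Css × CL.
Dose = Css × CL × τ = 7.97 × 18.10 × 19.5 = 2813 mg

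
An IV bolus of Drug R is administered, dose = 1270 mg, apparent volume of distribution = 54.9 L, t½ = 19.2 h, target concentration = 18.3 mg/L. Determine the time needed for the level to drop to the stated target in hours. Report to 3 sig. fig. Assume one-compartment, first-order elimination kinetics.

C₀ = Dose / Vd = 1270 / 54.9 = 23.13 mg/L
k = ln2 / t½ = 0.693147 / 19.2 = 0.03610 h⁻¹
t = ln(C₀ / C) / k = ln(23.13 / 18.3) / 0.03610
  = ln(1.264) / 0.03610 = 0.2343 / 0.03610 = 6.490 h

6.49 h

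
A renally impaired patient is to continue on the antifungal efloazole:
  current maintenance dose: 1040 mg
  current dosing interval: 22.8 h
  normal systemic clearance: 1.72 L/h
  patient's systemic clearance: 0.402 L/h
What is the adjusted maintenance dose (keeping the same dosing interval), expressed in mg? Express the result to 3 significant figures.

To keep the same average steady-state level, dosing rate must scale with clearance.
CL ratio = 0.402 / 1.72 = 0.2337
New dose (same interval) = 1040 × 0.2337 = 243.0 mg

243 mg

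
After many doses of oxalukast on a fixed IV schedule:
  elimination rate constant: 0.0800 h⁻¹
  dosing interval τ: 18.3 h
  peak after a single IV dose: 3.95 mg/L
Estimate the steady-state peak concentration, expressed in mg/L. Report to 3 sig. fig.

5.14 mg/L

e^(−kτ) = e^(−0.08000 × 18.3) = 0.2313
Accumulation ratio R = 1 / (1 − e^(−kτ)) = 1 / (1 − 0.2313) = 1.301
Steady-state peak = C₀ × R = 3.95 × 1.301 = 5.139 mg/L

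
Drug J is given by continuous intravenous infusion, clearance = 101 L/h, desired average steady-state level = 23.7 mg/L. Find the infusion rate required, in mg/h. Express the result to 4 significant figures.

At steady state, infusion rate R₀ = Css × CL = 23.7 × 101.0 = 2394 mg/h

2394 mg/h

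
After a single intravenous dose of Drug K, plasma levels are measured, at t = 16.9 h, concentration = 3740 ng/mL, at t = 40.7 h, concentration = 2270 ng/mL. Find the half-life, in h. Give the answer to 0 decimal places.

33 h

k = ln(C₁/C₂) / (t₂ − t₁) = ln(3740/2270) / (40.7 − 16.9)
  = 0.4993 / 23.80 = 0.02098 h⁻¹
t½ = ln2 / k = 0.693147 / 0.02098 = 33.04 h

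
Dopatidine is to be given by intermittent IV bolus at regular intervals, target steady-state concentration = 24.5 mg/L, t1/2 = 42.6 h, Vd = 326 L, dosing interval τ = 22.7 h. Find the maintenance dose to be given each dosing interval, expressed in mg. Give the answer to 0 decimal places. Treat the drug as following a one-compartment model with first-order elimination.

2950 mg

k = ln2 / t½ = 0.693147 / 42.6 = 0.01627 h⁻¹
CL = k × Vd = 0.01627 × 326 = 5.304 L/h
At steady state, Dose/τ = Css × CL.
Dose = Css × CL × τ = 24.5 × 5.304 × 22.7 = 2950 mg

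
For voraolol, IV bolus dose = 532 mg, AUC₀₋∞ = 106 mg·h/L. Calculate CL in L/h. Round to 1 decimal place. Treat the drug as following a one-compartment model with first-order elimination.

5.0 L/h

CL = Dose / AUC = 532 / 106 = 5.019 L/h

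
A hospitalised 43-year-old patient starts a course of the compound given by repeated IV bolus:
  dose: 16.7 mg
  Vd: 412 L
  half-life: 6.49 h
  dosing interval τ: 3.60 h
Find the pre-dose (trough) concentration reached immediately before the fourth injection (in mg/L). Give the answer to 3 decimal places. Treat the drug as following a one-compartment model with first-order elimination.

C₀ per dose = Dose / Vd = 16.7 / 412 = 0.04053 mg/L
k = ln2 / t½ = 0.693147 / 6.49 = 0.1068 h⁻¹
Fraction remaining after one interval: r = e^(−kτ) = e^(−0.1068 × 3.60) = 0.6808
Before dose 4, 3 doses have been given (aged 1τ, 2τ, 3τ).
C_trough = C₀ × (r + r² + … + r^3) = C₀ × r(1−r^3)/(1−r)
        = 0.04053 × 0.6808 × (1 − 0.3155) / (1 − 0.6808) = 0.05917 mg/L

0.059 mg/L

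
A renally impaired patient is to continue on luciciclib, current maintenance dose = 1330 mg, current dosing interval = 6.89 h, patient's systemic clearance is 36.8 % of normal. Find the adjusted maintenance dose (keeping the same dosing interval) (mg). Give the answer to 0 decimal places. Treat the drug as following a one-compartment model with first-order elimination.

489 mg

To keep the same average steady-state level, dosing rate must scale with clearance.
CL ratio = 36.8 / 100 = 0.3680
New dose (same interval) = 1330 × 0.3680 = 489.4 mg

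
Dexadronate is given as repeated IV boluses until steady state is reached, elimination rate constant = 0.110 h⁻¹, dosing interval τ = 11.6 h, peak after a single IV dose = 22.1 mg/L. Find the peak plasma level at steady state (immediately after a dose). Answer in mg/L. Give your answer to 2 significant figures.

e^(−kτ) = e^(−0.1100 × 11.6) = 0.2792
Accumulation ratio R = 1 / (1 − e^(−kτ)) = 1 / (1 − 0.2792) = 1.387
Steady-state peak = C₀ × R = 22.1 × 1.387 = 30.65 mg/L

31 mg/L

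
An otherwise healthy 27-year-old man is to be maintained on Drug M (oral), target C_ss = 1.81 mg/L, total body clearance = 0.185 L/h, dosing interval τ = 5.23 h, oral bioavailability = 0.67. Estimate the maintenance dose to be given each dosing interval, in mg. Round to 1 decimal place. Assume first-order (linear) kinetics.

2.6 mg

At steady state, F × (Dose/τ) = Css × CL.
Dose = Css × CL × τ / F = 1.81 × 0.1850 × 5.23 / 0.67 = 2.614 mg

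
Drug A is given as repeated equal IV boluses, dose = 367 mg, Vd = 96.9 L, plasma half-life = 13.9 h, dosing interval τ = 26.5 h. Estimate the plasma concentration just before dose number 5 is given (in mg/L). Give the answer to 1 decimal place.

1.4 mg/L

C₀ per dose = Dose / Vd = 367 / 96.9 = 3.787 mg/L
k = ln2 / t½ = 0.693147 / 13.9 = 0.04987 h⁻¹
Fraction remaining after one interval: r = e^(−kτ) = e^(−0.04987 × 26.5) = 0.2667
Before dose 5, 4 doses have been given (aged 1τ, 2τ, 3τ, 4τ).
C_trough = C₀ × (r + r² + … + r^4) = C₀ × r(1−r^4)/(1−r)
        = 3.787 × 0.2667 × (1 − 0.005059) / (1 − 0.2667) = 1.370 mg/L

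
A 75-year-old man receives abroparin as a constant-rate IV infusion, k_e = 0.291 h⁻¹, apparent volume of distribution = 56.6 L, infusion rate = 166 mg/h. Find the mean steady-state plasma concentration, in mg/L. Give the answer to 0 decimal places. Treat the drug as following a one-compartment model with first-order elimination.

10 mg/L

CL = k × Vd = 0.2910 × 56.6 = 16.47 L/h
At steady state Css = R₀ / CL = 166 / 16.47 = 10.08 mg/L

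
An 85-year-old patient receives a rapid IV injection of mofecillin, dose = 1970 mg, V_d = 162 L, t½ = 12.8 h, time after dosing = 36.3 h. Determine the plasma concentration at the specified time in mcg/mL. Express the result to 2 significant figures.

C₀ = Dose / Vd = 1970 / 162 = 12.16 mg/L
k = ln2 / t½ = 0.693147 / 12.8 = 0.05415 h⁻¹
C = C₀ · e^(−k·t) = 12.16 × e^(−0.05415 × 36.3)
  = 12.16 × 0.1401 = 1.704 mg/L
(1.704 mg/L = 1.704 mcg/mL)

1.7 mcg/mL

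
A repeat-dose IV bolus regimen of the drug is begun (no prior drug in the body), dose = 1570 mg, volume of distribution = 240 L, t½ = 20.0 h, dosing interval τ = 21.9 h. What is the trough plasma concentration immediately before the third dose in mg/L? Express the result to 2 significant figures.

4.5 mg/L

C₀ per dose = Dose / Vd = 1570 / 240 = 6.542 mg/L
k = ln2 / t½ = 0.693147 / 20.0 = 0.03466 h⁻¹
Fraction remaining after one interval: r = e^(−kτ) = e^(−0.03466 × 21.9) = 0.4681
Before dose 3, 2 doses have been given (aged 1τ, 2τ).
C_trough = C₀ × (r + r²) = 6.542 × (0.4681 + 0.2191) = 4.496 mg/L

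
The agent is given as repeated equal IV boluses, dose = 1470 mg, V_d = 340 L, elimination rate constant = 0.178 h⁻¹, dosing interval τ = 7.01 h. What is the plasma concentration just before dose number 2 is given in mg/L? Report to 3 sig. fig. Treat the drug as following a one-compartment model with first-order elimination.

C₀ per dose = Dose / Vd = 1470 / 340 = 4.324 mg/L
Fraction remaining after one interval: r = e^(−kτ) = e^(−0.1780 × 7.01) = 0.2871
Before dose 2, 1 dose has been given (aged 1τ).
C_trough = C₀ × r = 4.324 × 0.2871 = 1.241 mg/L

1.24 mg/L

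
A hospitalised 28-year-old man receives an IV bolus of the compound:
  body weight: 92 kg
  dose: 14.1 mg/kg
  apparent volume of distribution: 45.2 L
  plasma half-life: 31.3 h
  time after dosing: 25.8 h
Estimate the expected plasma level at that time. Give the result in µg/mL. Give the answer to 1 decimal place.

16.2 µg/mL

Total dose = 14.1 × 92 = 1297 mg
C₀ = Dose / Vd = 1297 / 45.2 = 28.69 mg/L
k = ln2 / t½ = 0.693147 / 31.3 = 0.02215 h⁻¹
C = C₀ · e^(−k·t) = 28.69 × e^(−0.02215 × 25.8)
  = 28.69 × 0.5647 = 16.20 mg/L
(16.20 mg/L = 16.20 µg/mL)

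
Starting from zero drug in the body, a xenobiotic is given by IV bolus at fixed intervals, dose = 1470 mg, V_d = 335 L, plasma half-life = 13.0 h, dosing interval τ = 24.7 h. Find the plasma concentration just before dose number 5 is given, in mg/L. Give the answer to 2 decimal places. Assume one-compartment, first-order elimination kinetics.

C₀ per dose = Dose / Vd = 1470 / 335 = 4.388 mg/L
k = ln2 / t½ = 0.693147 / 13.0 = 0.05332 h⁻¹
Fraction remaining after one interval: r = e^(−kτ) = e^(−0.05332 × 24.7) = 0.2679
Before dose 5, 4 doses have been given (aged 1τ, 2τ, 3τ, 4τ).
C_trough = C₀ × (r + r² + … + r^4) = C₀ × r(1−r^4)/(1−r)
        = 4.388 × 0.2679 × (1 − 0.005151) / (1 − 0.2679) = 1.597 mg/L

1.60 mg/L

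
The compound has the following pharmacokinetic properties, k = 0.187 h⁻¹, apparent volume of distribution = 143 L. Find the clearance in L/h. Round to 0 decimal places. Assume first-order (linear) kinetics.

CL = k × Vd = 0.187 × 143 = 26.74 L/h

27 L/h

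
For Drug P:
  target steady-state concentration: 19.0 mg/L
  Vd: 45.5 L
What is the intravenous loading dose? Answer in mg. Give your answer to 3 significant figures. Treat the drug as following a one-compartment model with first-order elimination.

LD = Css × Vd = 19.0 × 45.5 = 864.5 mg

865 mg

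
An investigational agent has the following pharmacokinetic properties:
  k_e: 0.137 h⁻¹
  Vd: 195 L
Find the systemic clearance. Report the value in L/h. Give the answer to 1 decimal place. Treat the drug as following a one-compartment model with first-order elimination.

CL = k × Vd = 0.137 × 195 = 26.72 L/h

26.7 L/h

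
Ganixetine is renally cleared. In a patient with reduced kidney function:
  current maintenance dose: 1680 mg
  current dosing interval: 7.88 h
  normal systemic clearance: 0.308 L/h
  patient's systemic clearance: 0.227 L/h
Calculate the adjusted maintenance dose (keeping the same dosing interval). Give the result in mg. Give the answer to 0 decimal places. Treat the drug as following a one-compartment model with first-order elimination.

To keep the same average steady-state level, dosing rate must scale with clearance.
CL ratio = 0.227 / 0.308 = 0.7370
New dose (same interval) = 1680 × 0.7370 = 1238 mg

1238 mg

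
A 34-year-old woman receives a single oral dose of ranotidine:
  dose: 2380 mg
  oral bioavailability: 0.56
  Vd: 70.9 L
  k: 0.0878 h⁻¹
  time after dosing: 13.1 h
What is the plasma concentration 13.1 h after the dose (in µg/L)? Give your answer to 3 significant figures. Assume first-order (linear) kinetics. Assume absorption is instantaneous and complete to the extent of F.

5950 µg/L

Amount reaching circulation = F × Dose = 0.56 × 2380 = 1333 mg
C₀ = F·Dose / Vd = 1333 / 70.9 = 18.80 mg/L
C = C₀ · e^(−k·t) = 18.80 × e^(−0.08780 × 13.1)
  = 18.80 × 0.3166 = 5.952 mg/L
Convert: 5.952 mg/L × 1000 = 5952 µg/L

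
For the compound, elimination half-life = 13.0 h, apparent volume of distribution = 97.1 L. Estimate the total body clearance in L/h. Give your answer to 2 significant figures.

k = ln2 / t½ = 0.693147 / 13.0 = 0.05332 h⁻¹
CL = k × Vd = 0.05332 × 97.1 = 5.177 L/h

5.2 L/h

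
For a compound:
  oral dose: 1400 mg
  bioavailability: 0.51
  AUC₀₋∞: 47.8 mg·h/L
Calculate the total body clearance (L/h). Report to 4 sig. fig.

14.94 L/h

CL = F·Dose / AUC = 0.51 × 1400 / 47.8 = 14.94 L/h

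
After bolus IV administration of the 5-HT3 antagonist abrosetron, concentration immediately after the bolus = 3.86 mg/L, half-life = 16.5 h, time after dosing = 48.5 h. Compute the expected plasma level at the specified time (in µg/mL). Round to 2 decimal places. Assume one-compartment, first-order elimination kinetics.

0.50 µg/mL

k = ln2 / t½ = 0.693147 / 16.5 = 0.04201 h⁻¹
C = C₀ · e^(−k·t) = 3.860 × e^(−0.04201 × 48.5)
  = 3.860 × 0.1304 = 0.5033 mg/L
(0.5033 mg/L = 0.5033 µg/mL)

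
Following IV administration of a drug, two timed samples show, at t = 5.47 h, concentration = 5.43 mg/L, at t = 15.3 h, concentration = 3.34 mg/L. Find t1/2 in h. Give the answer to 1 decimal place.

14.0 h

k = ln(C₁/C₂) / (t₂ − t₁) = ln(5.43/3.34) / (15.3 − 5.47)
  = 0.4860 / 9.830 = 0.04944 h⁻¹
t½ = ln2 / k = 0.693147 / 0.04944 = 14.02 h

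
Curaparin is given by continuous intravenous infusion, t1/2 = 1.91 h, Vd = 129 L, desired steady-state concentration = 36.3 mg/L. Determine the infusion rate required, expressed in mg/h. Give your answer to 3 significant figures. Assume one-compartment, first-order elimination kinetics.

k = ln2 / t½ = 0.693147 / 1.91 = 0.3629 h⁻¹
CL = k × Vd = 0.3629 × 129 = 46.81 L/h
At steady state, infusion rate R₀ = Css × CL = 36.3 × 46.81 = 1699 mg/h

1700 mg/h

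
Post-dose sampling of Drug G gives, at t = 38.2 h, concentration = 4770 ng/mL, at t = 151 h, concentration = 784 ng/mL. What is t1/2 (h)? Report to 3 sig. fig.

43.3 h

k = ln(C₁/C₂) / (t₂ − t₁) = ln(4770/784) / (151 − 38.2)
  = 1.806 / 112.8 = 0.01601 h⁻¹
t½ = ln2 / k = 0.693147 / 0.01601 = 43.29 h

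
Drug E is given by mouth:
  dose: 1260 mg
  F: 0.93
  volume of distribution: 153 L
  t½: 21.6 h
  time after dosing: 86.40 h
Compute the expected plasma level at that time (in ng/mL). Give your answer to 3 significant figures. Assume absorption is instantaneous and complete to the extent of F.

Amount reaching circulation = F × Dose = 0.93 × 1260 = 1172 mg
C₀ = F·Dose / Vd = 1172 / 153 = 7.660 mg/L
k = ln2 / t½ = 0.693147 / 21.6 = 0.03209 h⁻¹
t / t½ = 86.40 / 21.6 = 4 half-lives
C = C₀ × (1/2)^4 = 7.660 × 0.06250 = 0.4788 mg/L
Convert: 0.4788 mg/L × 1000 = 478.8 ng/mL

479 ng/mL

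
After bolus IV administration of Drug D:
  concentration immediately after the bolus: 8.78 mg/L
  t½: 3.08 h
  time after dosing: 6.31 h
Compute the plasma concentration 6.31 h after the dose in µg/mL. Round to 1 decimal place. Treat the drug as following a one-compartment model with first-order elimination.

k = ln2 / t½ = 0.693147 / 3.08 = 0.2250 h⁻¹
C = C₀ · e^(−k·t) = 8.780 × e^(−0.2250 × 6.31)
  = 8.780 × 0.2418 = 2.123 mg/L
(2.123 mg/L = 2.123 µg/mL)

2.1 µg/mL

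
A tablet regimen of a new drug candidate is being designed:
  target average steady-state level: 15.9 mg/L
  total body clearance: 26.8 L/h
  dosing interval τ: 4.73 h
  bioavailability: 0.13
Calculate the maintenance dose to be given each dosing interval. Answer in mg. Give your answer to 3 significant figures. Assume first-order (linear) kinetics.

15500 mg

At steady state, F × (Dose/τ) = Css × CL.
Dose = Css × CL × τ / F = 15.9 × 26.80 × 4.73 / 0.13 = 15500 mg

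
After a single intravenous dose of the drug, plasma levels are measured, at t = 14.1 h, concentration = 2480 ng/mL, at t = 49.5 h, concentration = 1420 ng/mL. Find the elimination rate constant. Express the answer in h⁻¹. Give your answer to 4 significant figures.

0.01575 h⁻¹

k = ln(C₁/C₂) / (t₂ − t₁) = ln(2480/1420) / (49.5 − 14.1)
  = 0.5576 / 35.40 = 0.01575 h⁻¹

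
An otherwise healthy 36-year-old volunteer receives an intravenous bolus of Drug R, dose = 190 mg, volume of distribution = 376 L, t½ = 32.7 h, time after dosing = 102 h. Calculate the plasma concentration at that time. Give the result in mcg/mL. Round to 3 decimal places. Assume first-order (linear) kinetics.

0.058 mcg/mL

C₀ = Dose / Vd = 190.0 / 376 = 0.5053 mg/L
k = ln2 / t½ = 0.693147 / 32.7 = 0.02120 h⁻¹
C = C₀ · e^(−k·t) = 0.5053 × e^(−0.02120 × 102)
  = 0.5053 × 0.1150 = 0.05811 mg/L
(0.05811 mg/L = 0.05811 mcg/mL)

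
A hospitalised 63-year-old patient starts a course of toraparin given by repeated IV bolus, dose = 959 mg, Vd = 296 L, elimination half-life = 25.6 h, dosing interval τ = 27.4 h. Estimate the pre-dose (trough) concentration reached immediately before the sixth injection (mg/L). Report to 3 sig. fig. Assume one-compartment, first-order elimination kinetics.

C₀ per dose = Dose / Vd = 959 / 296 = 3.240 mg/L
k = ln2 / t½ = 0.693147 / 25.6 = 0.02708 h⁻¹
Fraction remaining after one interval: r = e^(−kτ) = e^(−0.02708 × 27.4) = 0.4762
Before dose 6, 5 doses have been given (aged 1τ, 2τ, 3τ, 4τ, 5τ).
C_trough = C₀ × (r + r² + … + r^5) = C₀ × r(1−r^5)/(1−r)
        = 3.240 × 0.4762 × (1 − 0.02449) / (1 − 0.4762) = 2.873 mg/L

2.87 mg/L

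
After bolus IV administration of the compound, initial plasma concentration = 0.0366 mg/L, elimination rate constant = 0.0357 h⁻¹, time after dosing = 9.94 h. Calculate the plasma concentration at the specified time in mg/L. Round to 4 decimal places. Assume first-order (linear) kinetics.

0.0257 mg/L

C = C₀ · e^(−k·t) = 0.03660 × e^(−0.03570 × 9.94)
  = 0.03660 × 0.7013 = 0.02567 mg/L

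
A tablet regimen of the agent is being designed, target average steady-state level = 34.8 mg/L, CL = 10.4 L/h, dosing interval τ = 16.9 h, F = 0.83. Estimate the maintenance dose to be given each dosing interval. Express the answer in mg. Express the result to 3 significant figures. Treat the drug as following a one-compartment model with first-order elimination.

At steady state, F × (Dose/τ) = Css × CL.
Dose = Css × CL × τ / F = 34.8 × 10.40 × 16.9 / 0.83 = 7369 mg

7370 mg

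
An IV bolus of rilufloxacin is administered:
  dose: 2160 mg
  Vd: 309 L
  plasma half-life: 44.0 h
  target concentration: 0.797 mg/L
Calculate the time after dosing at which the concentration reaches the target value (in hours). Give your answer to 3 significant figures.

138 h

C₀ = Dose / Vd = 2160 / 309 = 6.990 mg/L
k = ln2 / t½ = 0.693147 / 44.0 = 0.01575 h⁻¹
t = ln(C₀ / C) / k = ln(6.990 / 0.797) / 0.01575
  = ln(8.770) / 0.01575 = 2.171 / 0.01575 = 137.8 h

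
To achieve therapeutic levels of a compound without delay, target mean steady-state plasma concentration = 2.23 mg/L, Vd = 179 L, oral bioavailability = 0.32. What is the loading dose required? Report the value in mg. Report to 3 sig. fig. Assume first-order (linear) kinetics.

LD = Css × Vd / F = 2.23 × 179 / 0.32 = 1247 mg

1250 mg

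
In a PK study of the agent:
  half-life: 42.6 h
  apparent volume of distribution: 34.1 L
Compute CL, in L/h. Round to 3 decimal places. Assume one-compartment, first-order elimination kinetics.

k = ln2 / t½ = 0.693147 / 42.6 = 0.01627 h⁻¹
CL = k × Vd = 0.01627 × 34.1 = 0.5548 L/h

0.555 L/h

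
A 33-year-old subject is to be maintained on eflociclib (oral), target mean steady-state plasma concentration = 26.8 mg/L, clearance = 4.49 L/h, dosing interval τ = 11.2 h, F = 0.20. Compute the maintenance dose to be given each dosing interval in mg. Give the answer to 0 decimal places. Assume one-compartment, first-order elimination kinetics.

6739 mg

At steady state, F × (Dose/τ) = Css × CL.
Dose = Css × CL × τ / F = 26.8 × 4.490 × 11.2 / 0.20 = 6739 mg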